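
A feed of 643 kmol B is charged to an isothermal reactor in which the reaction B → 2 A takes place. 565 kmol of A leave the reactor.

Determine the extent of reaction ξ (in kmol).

For A: n = n₀ + 2ξ → 565 = 0 + 2ξ, giving ξ = 282.5 kmol.
Outlet amounts (n = n₀ + ν ξ):
  B: 643 − 1(282.5) = 360.5
  A: 0 + 2(282.5) = 565

ξ = 282 kmol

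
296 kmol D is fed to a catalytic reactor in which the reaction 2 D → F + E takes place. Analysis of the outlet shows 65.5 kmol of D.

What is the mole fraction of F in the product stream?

For D: n = n₀ − 2ξ → 65.5 = 296 − 2ξ, giving ξ = 115.2 kmol.
Outlet amounts (n = n₀ + ν ξ):
  D: 296 − 2(115.2) = 65.5
  F: 0 + 1(115.2) = 115.2
  E: 0 + 1(115.2) = 115.2
Total out = 296 kmol; y_F = 115.2 / 296 = 0.3894.

0.389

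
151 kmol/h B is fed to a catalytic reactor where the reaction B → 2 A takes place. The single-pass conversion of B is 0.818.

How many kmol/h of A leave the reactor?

B reacted = 0.818 × 151 = 123.5 kmol/h; ν_B = −1, so ξ = 123.5/1 = 123.5 kmol/h.
Outlet amounts (n = n₀ + ν ξ):
  B: 151 − 1(123.5) = 27.48
  A: 0 + 2(123.5) = 247

247 kmol/h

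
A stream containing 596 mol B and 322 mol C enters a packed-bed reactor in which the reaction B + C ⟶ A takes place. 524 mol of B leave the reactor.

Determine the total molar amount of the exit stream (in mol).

For B: n = n₀ − 1ξ → 524 = 596 − 1ξ, giving ξ = 72 mol.
Outlet amounts (n = n₀ + ν ξ):
  B: 596 − 1(72) = 524
  C: 322 − 1(72) = 250
  A: 0 + 1(72) = 72
Total out = 524 + 250 + 72 = 846 mol.

846 mol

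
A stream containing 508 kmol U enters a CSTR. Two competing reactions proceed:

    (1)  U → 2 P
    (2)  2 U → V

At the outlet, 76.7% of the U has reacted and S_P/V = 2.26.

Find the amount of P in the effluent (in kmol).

281 kmol

Conversion of U: U consumed = 0.767 × 508 = 389.6 kmol = 1ξ₁ + 2ξ₂.
Selectivity: 2ξ₁ / (1ξ₂) = 2.26 → ξ₁ = 1.13 ξ₂.
Substitute: (1·1.13 + 2) ξ₂ = 389.6 → ξ₂ = 124.5 kmol, ξ₁ = 140.7 kmol.
Outlet amounts (n = n₀ + Σ ν·ξ):
  U: 508 − 1(140.7) − 2(124.5) = 118.4
  P: 0 + 2(140.7) = 281.3
  V: 0 + 1(124.5) = 124.5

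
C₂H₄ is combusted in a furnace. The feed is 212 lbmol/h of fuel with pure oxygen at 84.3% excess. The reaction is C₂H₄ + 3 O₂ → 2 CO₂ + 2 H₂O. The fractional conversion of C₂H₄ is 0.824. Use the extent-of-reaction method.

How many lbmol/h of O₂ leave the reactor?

Stoichiometric O₂ = 3 × 212 = 636 lbmol/h; O₂ fed = 636 × 1.843 = 1172 lbmol/h.
Fuel reacted = 0.824 × 212 → ξ = 174.7 lbmol/h.
Outlet (n = n₀ + ν ξ):
  C₂H₄: 212 − 1(174.7) = 37.31
  O₂: 1172 − 3(174.7) = 648.1
  CO₂: 0 + 2(174.7) = 349.4
  H₂O: 0 + 2(174.7) = 349.4

648 lbmol/h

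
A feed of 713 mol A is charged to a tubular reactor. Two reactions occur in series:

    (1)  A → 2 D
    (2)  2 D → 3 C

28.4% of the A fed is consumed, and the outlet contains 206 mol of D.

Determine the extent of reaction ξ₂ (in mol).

Conversion of A: A consumed = 1ξ₁ = 0.284 × 713 → ξ₁ = 202.5 mol.
D balance: n_D = 0 + 2ξ₁ − 2ξ₂ = 206 → ξ₂ = (2·202.5 − 206)/2 = 99.49 mol.
Outlet amounts (n = n₀ + Σ ν·ξ):
  A: 713 − 1(202.5) = 510.5
  D: 0 + 2(202.5) − 2(99.49) = 206
  C: 0 + 3(99.49) = 298.5

ξ₂ = 99.5 mol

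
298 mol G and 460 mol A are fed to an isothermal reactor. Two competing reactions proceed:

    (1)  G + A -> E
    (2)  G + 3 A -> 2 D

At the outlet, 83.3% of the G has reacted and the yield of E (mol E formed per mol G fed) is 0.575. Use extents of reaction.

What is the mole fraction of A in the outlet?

Yield of E: 1ξ₁ / 298 = 0.575 → ξ₁ = 171.3 mol.
Conversion of G: 1ξ₁ + 1ξ₂ = 0.833 × 298 = 248.2 → ξ₂ = 76.88 mol.
Outlet amounts (n = n₀ + Σ ν·ξ):
  G: 298 − 1(171.3) − 1(76.88) = 49.77
  A: 460 − 1(171.3) − 3(76.88) = 58
  E: 0 + 1(171.3) = 171.3
  D: 0 + 2(76.88) = 153.8
Total out = 432.9 mol; y_A = 58 / 432.9 = 0.134.

0.134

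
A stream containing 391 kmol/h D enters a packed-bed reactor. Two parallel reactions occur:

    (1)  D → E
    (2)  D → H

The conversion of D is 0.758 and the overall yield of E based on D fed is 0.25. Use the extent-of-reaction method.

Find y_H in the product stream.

Yield of E: 1ξ₁ / 391 = 0.25 → ξ₁ = 97.75 kmol/h.
Conversion of D: 1ξ₁ + 1ξ₂ = 0.758 × 391 = 296.4 → ξ₂ = 198.6 kmol/h.
Outlet amounts (n = n₀ + Σ ν·ξ):
  D: 391 − 1(97.75) − 1(198.6) = 94.62
  E: 0 + 1(97.75) = 97.75
  H: 0 + 1(198.6) = 198.6
Total out = 391 kmol/h; y_H = 198.6 / 391 = 0.508.

0.508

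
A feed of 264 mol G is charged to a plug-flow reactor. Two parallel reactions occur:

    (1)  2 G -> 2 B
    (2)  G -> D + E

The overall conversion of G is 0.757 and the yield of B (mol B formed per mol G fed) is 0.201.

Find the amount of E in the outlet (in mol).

Yield of B: 2ξ₁ / 264 = 0.201 → ξ₁ = 26.53 mol.
Conversion of G: 2ξ₁ + 1ξ₂ = 0.757 × 264 = 199.8 → ξ₂ = 146.8 mol.
Outlet amounts (n = n₀ + Σ ν·ξ):
  G: 264 − 2(26.53) − 1(146.8) = 64.15
  B: 0 + 2(26.53) = 53.06
  D: 0 + 1(146.8) = 146.8
  E: 0 + 1(146.8) = 146.8

147 mol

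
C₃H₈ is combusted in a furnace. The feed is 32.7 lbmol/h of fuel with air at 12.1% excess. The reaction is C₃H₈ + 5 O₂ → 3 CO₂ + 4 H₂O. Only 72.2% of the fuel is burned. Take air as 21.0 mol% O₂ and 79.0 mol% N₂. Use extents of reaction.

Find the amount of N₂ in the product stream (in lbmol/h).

Stoichiometric O₂ = 5 × 32.7 = 163.5 lbmol/h; O₂ fed = 163.5 × 1.121 = 183.3 lbmol/h.
N₂ fed = 183.3 × 79/21 = 689.5 lbmol/h.
Fuel reacted = 0.722 × 32.7 → ξ = 23.61 lbmol/h.
Outlet (n = n₀ + ν ξ):
  C₃H₈: 32.7 − 1(23.61) = 9.091
  O₂: 183.3 − 5(23.61) = 65.24
  N₂: 689.5 (inert)
  CO₂: 0 + 3(23.61) = 70.83
  H₂O: 0 + 4(23.61) = 94.44

689 lbmol/h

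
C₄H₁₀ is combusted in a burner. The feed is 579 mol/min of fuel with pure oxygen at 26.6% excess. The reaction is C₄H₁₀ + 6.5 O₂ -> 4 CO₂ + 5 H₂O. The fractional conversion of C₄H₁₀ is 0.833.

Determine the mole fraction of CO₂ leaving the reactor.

Stoichiometric O₂ = 6.5 × 579 = 3764 mol/min; O₂ fed = 3764 × 1.266 = 4765 mol/min.
Fuel reacted = 0.833 × 579 → ξ = 482.3 mol/min.
Outlet (n = n₀ + ν ξ):
  C₄H₁₀: 579 − 1(482.3) = 96.69
  O₂: 4765 − 6.5(482.3) = 1630
  CO₂: 0 + 4(482.3) = 1929
  H₂O: 0 + 5(482.3) = 2412
Total out = 6067 mol/min; y_CO₂ = 1929 / 6067 = 0.318.

0.318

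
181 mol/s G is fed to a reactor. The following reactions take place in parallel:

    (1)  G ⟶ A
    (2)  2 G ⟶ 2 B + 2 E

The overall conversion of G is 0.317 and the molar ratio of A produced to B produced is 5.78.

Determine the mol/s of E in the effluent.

Conversion of G: G consumed = 0.317 × 181 = 57.38 mol/s = 1ξ₁ + 2ξ₂.
Selectivity: 1ξ₁ / (2ξ₂) = 5.78 → ξ₁ = 11.56 ξ₂.
Substitute: (1·11.56 + 2) ξ₂ = 57.38 → ξ₂ = 4.231 mol/s, ξ₁ = 48.91 mol/s.
Outlet amounts (n = n₀ + Σ ν·ξ):
  G: 181 − 1(48.91) − 2(4.231) = 123.6
  A: 0 + 1(48.91) = 48.91
  B: 0 + 2(4.231) = 8.463
  E: 0 + 2(4.231) = 8.463

8.46 mol/s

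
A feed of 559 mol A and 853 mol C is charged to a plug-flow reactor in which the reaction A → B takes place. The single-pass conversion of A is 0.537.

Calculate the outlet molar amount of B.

300 mol

A reacted = 0.537 × 559 = 300.2 mol; ν_A = −1, so ξ = 300.2/1 = 300.2 mol.
Outlet amounts (n = n₀ + ν ξ):
  A: 559 − 1(300.2) = 258.8
  B: 0 + 1(300.2) = 300.2
  C: 853 (inert)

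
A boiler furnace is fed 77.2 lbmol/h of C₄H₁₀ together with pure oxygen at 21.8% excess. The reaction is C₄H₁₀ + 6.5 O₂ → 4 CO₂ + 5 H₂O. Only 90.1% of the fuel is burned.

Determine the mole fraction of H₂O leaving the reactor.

0.439

Stoichiometric O₂ = 6.5 × 77.2 = 501.8 lbmol/h; O₂ fed = 501.8 × 1.218 = 611.2 lbmol/h.
Fuel reacted = 0.901 × 77.2 → ξ = 69.56 lbmol/h.
Outlet (n = n₀ + ν ξ):
  C₄H₁₀: 77.2 − 1(69.56) = 7.643
  O₂: 611.2 − 6.5(69.56) = 159.1
  CO₂: 0 + 4(69.56) = 278.2
  H₂O: 0 + 5(69.56) = 347.8
Total out = 792.7 lbmol/h; y_H₂O = 347.8 / 792.7 = 0.4387.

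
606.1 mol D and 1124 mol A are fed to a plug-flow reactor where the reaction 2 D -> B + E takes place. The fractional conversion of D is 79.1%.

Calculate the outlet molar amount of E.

240 mol

D reacted = 0.791 × 606.1 = 479.4 mol; ν_D = −2, so ξ = 479.4/2 = 239.7 mol.
Outlet amounts (n = n₀ + ν ξ):
  D: 606.1 − 2(239.7) = 126.7
  B: 0 + 1(239.7) = 239.7
  E: 0 + 1(239.7) = 239.7
  A: 1124 (inert)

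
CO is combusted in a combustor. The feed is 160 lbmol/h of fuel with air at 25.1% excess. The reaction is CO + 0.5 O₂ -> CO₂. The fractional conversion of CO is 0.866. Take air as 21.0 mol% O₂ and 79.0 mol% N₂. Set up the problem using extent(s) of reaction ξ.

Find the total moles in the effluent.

567 lbmol/h

Stoichiometric O₂ = 0.5 × 160 = 80 lbmol/h; O₂ fed = 80 × 1.251 = 100.1 lbmol/h.
N₂ fed = 100.1 × 79/21 = 376.5 lbmol/h.
Fuel reacted = 0.866 × 160 → ξ = 138.6 lbmol/h.
Outlet (n = n₀ + ν ξ):
  CO: 160 − 1(138.6) = 21.44
  O₂: 100.1 − 0.5(138.6) = 30.8
  N₂: 376.5 (inert)
  CO₂: 0 + 1(138.6) = 138.6
Total out = 21.44 + 30.8 + 376.5 + 138.6 = 567.3 lbmol/h.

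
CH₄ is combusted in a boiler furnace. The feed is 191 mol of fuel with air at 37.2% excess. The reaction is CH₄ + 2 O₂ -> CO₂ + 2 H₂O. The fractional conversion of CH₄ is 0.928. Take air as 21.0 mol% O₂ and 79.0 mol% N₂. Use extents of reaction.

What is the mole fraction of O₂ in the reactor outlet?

0.0631

Stoichiometric O₂ = 2 × 191 = 382 mol; O₂ fed = 382 × 1.372 = 524.1 mol.
N₂ fed = 524.1 × 79/21 = 1972 mol.
Fuel reacted = 0.928 × 191 → ξ = 177.2 mol.
Outlet (n = n₀ + ν ξ):
  CH₄: 191 − 1(177.2) = 13.75
  O₂: 524.1 − 2(177.2) = 169.6
  N₂: 1972 (inert)
  CO₂: 0 + 1(177.2) = 177.2
  H₂O: 0 + 2(177.2) = 354.5
Total out = 2687 mol; y_O₂ = 169.6 / 2687 = 0.06313.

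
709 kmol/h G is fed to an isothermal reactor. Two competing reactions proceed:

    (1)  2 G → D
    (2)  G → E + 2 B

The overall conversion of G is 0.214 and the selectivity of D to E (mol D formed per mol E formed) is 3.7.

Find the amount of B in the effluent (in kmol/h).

Conversion of G: G consumed = 0.214 × 709 = 151.7 kmol/h = 2ξ₁ + 1ξ₂.
Selectivity: 1ξ₁ / (1ξ₂) = 3.7 → ξ₁ = 3.7 ξ₂.
Substitute: (2·3.7 + 1) ξ₂ = 151.7 → ξ₂ = 18.06 kmol/h, ξ₁ = 66.83 kmol/h.
Outlet amounts (n = n₀ + Σ ν·ξ):
  G: 709 − 2(66.83) − 1(18.06) = 557.3
  D: 0 + 1(66.83) = 66.83
  E: 0 + 1(18.06) = 18.06
  B: 0 + 2(18.06) = 36.13

36.1 kmol/h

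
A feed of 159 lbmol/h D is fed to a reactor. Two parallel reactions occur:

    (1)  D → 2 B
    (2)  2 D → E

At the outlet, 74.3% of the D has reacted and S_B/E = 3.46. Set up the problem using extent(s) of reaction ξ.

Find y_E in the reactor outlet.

0.174

Conversion of D: D consumed = 0.743 × 159 = 118.1 lbmol/h = 1ξ₁ + 2ξ₂.
Selectivity: 2ξ₁ / (1ξ₂) = 3.46 → ξ₁ = 1.73 ξ₂.
Substitute: (1·1.73 + 2) ξ₂ = 118.1 → ξ₂ = 31.67 lbmol/h, ξ₁ = 54.79 lbmol/h.
Outlet amounts (n = n₀ + Σ ν·ξ):
  D: 159 − 1(54.79) − 2(31.67) = 40.86
  B: 0 + 2(54.79) = 109.6
  E: 0 + 1(31.67) = 31.67
Total out = 182.1 lbmol/h; y_E = 31.67 / 182.1 = 0.1739.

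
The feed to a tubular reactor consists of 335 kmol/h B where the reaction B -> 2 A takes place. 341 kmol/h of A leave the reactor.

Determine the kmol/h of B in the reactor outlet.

For A: n = n₀ + 2ξ → 341 = 0 + 2ξ, giving ξ = 170.5 kmol/h.
Outlet amounts (n = n₀ + ν ξ):
  B: 335 − 1(170.5) = 164.5
  A: 0 + 2(170.5) = 341

164 kmol/h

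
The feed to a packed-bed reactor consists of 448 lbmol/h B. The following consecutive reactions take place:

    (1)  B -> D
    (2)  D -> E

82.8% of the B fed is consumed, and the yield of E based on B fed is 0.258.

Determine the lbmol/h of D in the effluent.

255 lbmol/h

Conversion of B: B consumed = 1ξ₁ = 0.828 × 448 → ξ₁ = 370.9 lbmol/h.
Yield of E: 1ξ₂ / 448 = 0.258 → ξ₂ = 115.6 lbmol/h.
Outlet amounts (n = n₀ + Σ ν·ξ):
  B: 448 − 1(370.9) = 77.06
  D: 0 + 1(370.9) − 1(115.6) = 255.4
  E: 0 + 1(115.6) = 115.6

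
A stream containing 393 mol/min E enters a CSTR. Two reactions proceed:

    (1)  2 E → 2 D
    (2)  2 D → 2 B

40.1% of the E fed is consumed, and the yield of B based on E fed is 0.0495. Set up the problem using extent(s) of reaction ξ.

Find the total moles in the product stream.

Conversion of E: E consumed = 2ξ₁ = 0.401 × 393 → ξ₁ = 78.8 mol/min.
Yield of B: 2ξ₂ / 393 = 0.0495 → ξ₂ = 9.727 mol/min.
Outlet amounts (n = n₀ + Σ ν·ξ):
  E: 393 − 2(78.8) = 235.4
  D: 0 + 2(78.8) − 2(9.727) = 138.1
  B: 0 + 2(9.727) = 19.45
Total out = 235.4 + 138.1 + 19.45 = 393 mol/min.

393 mol/min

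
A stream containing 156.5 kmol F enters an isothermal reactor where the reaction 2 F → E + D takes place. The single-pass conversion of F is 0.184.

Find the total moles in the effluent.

F reacted = 0.184 × 156.5 = 28.8 kmol; ν_F = −2, so ξ = 28.8/2 = 14.4 kmol.
Outlet amounts (n = n₀ + ν ξ):
  F: 156.5 − 2(14.4) = 127.7
  E: 0 + 1(14.4) = 14.4
  D: 0 + 1(14.4) = 14.4
Total out = 127.7 + 14.4 + 14.4 = 156.5 kmol.

156 kmol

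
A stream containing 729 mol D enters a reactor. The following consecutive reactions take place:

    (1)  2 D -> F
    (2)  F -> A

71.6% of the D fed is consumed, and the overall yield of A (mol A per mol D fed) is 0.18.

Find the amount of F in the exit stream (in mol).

130 mol

Conversion of D: D consumed = 2ξ₁ = 0.716 × 729 → ξ₁ = 261 mol.
Yield of A: 1ξ₂ / 729 = 0.18 → ξ₂ = 131.2 mol.
Outlet amounts (n = n₀ + Σ ν·ξ):
  D: 729 − 2(261) = 207
  F: 0 + 1(261) − 1(131.2) = 129.8
  A: 0 + 1(131.2) = 131.2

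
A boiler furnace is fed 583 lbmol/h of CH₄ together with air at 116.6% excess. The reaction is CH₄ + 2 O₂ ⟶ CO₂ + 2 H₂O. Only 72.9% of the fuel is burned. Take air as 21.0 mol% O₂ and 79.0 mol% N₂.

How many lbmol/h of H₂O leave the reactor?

850 lbmol/h

Stoichiometric O₂ = 2 × 583 = 1166 lbmol/h; O₂ fed = 1166 × 2.166 = 2526 lbmol/h.
N₂ fed = 2526 × 79/21 = 9501 lbmol/h.
Fuel reacted = 0.729 × 583 → ξ = 425 lbmol/h.
Outlet (n = n₀ + ν ξ):
  CH₄: 583 − 1(425) = 158
  O₂: 2526 − 2(425) = 1676
  N₂: 9501 (inert)
  CO₂: 0 + 1(425) = 425
  H₂O: 0 + 2(425) = 850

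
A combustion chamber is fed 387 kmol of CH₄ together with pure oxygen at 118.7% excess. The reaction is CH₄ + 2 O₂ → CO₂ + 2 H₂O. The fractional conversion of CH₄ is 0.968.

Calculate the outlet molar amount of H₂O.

749 kmol

Stoichiometric O₂ = 2 × 387 = 774 kmol; O₂ fed = 774 × 2.187 = 1693 kmol.
Fuel reacted = 0.968 × 387 → ξ = 374.6 kmol.
Outlet (n = n₀ + ν ξ):
  CH₄: 387 − 1(374.6) = 12.38
  O₂: 1693 − 2(374.6) = 943.5
  CO₂: 0 + 1(374.6) = 374.6
  H₂O: 0 + 2(374.6) = 749.2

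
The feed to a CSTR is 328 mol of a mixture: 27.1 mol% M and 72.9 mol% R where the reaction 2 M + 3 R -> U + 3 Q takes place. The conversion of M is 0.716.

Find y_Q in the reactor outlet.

0.322

M reacted = 0.716 × 88.89 = 63.64 mol; ν_M = −2, so ξ = 63.64/2 = 31.82 mol.
Outlet amounts (n = n₀ + ν ξ):
  M: 88.89 − 2(31.82) = 25.24
  R: 239.1 − 3(31.82) = 143.6
  U: 0 + 1(31.82) = 31.82
  Q: 0 + 3(31.82) = 95.47
Total out = 296.2 mol; y_Q = 95.47 / 296.2 = 0.3223.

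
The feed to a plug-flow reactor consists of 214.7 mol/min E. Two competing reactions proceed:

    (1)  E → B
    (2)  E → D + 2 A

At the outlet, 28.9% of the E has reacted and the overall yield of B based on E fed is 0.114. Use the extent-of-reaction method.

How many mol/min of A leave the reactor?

Yield of B: 1ξ₁ / 214.7 = 0.114 → ξ₁ = 24.48 mol/min.
Conversion of E: 1ξ₁ + 1ξ₂ = 0.289 × 214.7 = 62.05 → ξ₂ = 37.57 mol/min.
Outlet amounts (n = n₀ + Σ ν·ξ):
  E: 214.7 − 1(24.48) − 1(37.57) = 152.7
  B: 0 + 1(24.48) = 24.48
  D: 0 + 1(37.57) = 37.57
  A: 0 + 2(37.57) = 75.14

75.1 mol/min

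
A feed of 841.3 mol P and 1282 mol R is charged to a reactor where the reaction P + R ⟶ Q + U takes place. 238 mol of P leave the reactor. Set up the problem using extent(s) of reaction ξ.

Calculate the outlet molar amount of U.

For P: n = n₀ − 1ξ → 238 = 841.3 − 1ξ, giving ξ = 603.3 mol.
Outlet amounts (n = n₀ + ν ξ):
  P: 841.3 − 1(603.3) = 238
  R: 1282 − 1(603.3) = 678.7
  Q: 0 + 1(603.3) = 603.3
  U: 0 + 1(603.3) = 603.3

603 mol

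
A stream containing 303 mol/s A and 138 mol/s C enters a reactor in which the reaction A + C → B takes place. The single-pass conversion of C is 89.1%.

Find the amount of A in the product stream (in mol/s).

180 mol/s

C reacted = 0.891 × 138 = 123 mol/s; ν_C = −1, so ξ = 123/1 = 123 mol/s.
Outlet amounts (n = n₀ + ν ξ):
  A: 303 − 1(123) = 180
  C: 138 − 1(123) = 15.04
  B: 0 + 1(123) = 123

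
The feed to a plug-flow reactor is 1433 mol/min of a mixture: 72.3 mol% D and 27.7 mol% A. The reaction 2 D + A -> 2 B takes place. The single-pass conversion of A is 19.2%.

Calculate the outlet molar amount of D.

A reacted = 0.192 × 396.9 = 76.21 mol/min; ν_A = −1, so ξ = 76.21/1 = 76.21 mol/min.
Outlet amounts (n = n₀ + ν ξ):
  D: 1036 − 2(76.21) = 883.6
  A: 396.9 − 1(76.21) = 320.7
  B: 0 + 2(76.21) = 152.4

884 mol/min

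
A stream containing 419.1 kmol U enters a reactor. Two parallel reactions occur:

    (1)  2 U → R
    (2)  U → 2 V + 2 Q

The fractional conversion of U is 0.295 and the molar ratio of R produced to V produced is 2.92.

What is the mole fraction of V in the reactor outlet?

0.0498

Conversion of U: U consumed = 0.295 × 419.1 = 123.6 kmol = 2ξ₁ + 1ξ₂.
Selectivity: 1ξ₁ / (2ξ₂) = 2.92 → ξ₁ = 5.84 ξ₂.
Substitute: (2·5.84 + 1) ξ₂ = 123.6 → ξ₂ = 9.75 kmol, ξ₁ = 56.94 kmol.
Outlet amounts (n = n₀ + Σ ν·ξ):
  U: 419.1 − 2(56.94) − 1(9.75) = 295.5
  R: 0 + 1(56.94) = 56.94
  V: 0 + 2(9.75) = 19.5
  Q: 0 + 2(9.75) = 19.5
Total out = 391.4 kmol; y_V = 19.5 / 391.4 = 0.04982.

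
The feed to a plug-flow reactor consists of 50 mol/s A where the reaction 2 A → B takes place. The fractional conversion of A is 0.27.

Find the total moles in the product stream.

A reacted = 0.27 × 50 = 13.5 mol/s; ν_A = −2, so ξ = 13.5/2 = 6.75 mol/s.
Outlet amounts (n = n₀ + ν ξ):
  A: 50 − 2(6.75) = 36.5
  B: 0 + 1(6.75) = 6.75
Total out = 36.5 + 6.75 = 43.25 mol/s.

43.2 mol/s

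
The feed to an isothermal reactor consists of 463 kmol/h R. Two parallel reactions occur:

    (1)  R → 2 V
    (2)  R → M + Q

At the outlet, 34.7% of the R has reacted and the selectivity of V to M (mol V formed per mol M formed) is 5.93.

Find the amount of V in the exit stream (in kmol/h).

240 kmol/h

Conversion of R: R consumed = 0.347 × 463 = 160.7 kmol/h = 1ξ₁ + 1ξ₂.
Selectivity: 2ξ₁ / (1ξ₂) = 5.93 → ξ₁ = 2.965 ξ₂.
Substitute: (1·2.965 + 1) ξ₂ = 160.7 → ξ₂ = 40.52 kmol/h, ξ₁ = 120.1 kmol/h.
Outlet amounts (n = n₀ + Σ ν·ξ):
  R: 463 − 1(120.1) − 1(40.52) = 302.3
  V: 0 + 2(120.1) = 240.3
  M: 0 + 1(40.52) = 40.52
  Q: 0 + 1(40.52) = 40.52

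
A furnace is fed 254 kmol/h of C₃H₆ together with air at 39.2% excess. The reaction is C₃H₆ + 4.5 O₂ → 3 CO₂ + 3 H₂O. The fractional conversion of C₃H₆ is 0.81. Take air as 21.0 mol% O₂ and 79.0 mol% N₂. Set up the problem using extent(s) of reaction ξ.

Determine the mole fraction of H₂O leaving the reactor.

0.0778

Stoichiometric O₂ = 4.5 × 254 = 1143 kmol/h; O₂ fed = 1143 × 1.392 = 1591 kmol/h.
N₂ fed = 1591 × 79/21 = 5985 kmol/h.
Fuel reacted = 0.81 × 254 → ξ = 205.7 kmol/h.
Outlet (n = n₀ + ν ξ):
  C₃H₆: 254 − 1(205.7) = 48.26
  O₂: 1591 − 4.5(205.7) = 665.2
  N₂: 5985 (inert)
  CO₂: 0 + 3(205.7) = 617.2
  H₂O: 0 + 3(205.7) = 617.2
Total out = 7933 kmol/h; y_H₂O = 617.2 / 7933 = 0.0778.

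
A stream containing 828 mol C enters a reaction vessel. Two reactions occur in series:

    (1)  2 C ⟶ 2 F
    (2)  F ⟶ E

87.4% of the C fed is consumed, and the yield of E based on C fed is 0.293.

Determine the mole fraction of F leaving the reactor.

0.581

Conversion of C: C consumed = 2ξ₁ = 0.874 × 828 → ξ₁ = 361.8 mol.
Yield of E: 1ξ₂ / 828 = 0.293 → ξ₂ = 242.6 mol.
Outlet amounts (n = n₀ + Σ ν·ξ):
  C: 828 − 2(361.8) = 104.3
  F: 0 + 2(361.8) − 1(242.6) = 481.1
  E: 0 + 1(242.6) = 242.6
Total out = 828 mol; y_F = 481.1 / 828 = 0.581.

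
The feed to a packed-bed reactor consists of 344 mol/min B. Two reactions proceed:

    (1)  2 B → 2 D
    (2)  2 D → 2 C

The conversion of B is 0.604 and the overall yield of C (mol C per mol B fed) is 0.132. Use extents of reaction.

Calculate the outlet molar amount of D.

Conversion of B: B consumed = 2ξ₁ = 0.604 × 344 → ξ₁ = 103.9 mol/min.
Yield of C: 2ξ₂ / 344 = 0.132 → ξ₂ = 22.7 mol/min.
Outlet amounts (n = n₀ + Σ ν·ξ):
  B: 344 − 2(103.9) = 136.2
  D: 0 + 2(103.9) − 2(22.7) = 162.4
  C: 0 + 2(22.7) = 45.41

162 mol/min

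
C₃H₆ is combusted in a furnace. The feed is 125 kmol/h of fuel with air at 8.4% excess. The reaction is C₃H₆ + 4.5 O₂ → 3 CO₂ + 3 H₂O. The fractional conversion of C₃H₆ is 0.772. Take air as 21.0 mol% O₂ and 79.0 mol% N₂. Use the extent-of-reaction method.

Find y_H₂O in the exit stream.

Stoichiometric O₂ = 4.5 × 125 = 562.5 kmol/h; O₂ fed = 562.5 × 1.084 = 609.8 kmol/h.
N₂ fed = 609.8 × 79/21 = 2294 kmol/h.
Fuel reacted = 0.772 × 125 → ξ = 96.5 kmol/h.
Outlet (n = n₀ + ν ξ):
  C₃H₆: 125 − 1(96.5) = 28.5
  O₂: 609.8 − 4.5(96.5) = 175.5
  N₂: 2294 (inert)
  CO₂: 0 + 3(96.5) = 289.5
  H₂O: 0 + 3(96.5) = 289.5
Total out = 3077 kmol/h; y_H₂O = 289.5 / 3077 = 0.09409.

0.0941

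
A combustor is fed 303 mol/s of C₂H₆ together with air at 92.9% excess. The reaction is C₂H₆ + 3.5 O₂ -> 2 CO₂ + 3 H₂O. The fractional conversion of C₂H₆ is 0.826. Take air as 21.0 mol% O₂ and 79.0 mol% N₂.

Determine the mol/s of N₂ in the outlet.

7700 mol/s

Stoichiometric O₂ = 3.5 × 303 = 1060 mol/s; O₂ fed = 1060 × 1.929 = 2046 mol/s.
N₂ fed = 2046 × 79/21 = 7696 mol/s.
Fuel reacted = 0.826 × 303 → ξ = 250.3 mol/s.
Outlet (n = n₀ + ν ξ):
  C₂H₆: 303 − 1(250.3) = 52.72
  O₂: 2046 − 3.5(250.3) = 1170
  N₂: 7696 (inert)
  CO₂: 0 + 2(250.3) = 500.6
  H₂O: 0 + 3(250.3) = 750.8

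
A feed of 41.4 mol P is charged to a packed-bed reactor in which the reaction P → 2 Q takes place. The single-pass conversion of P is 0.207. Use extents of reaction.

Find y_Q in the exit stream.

P reacted = 0.207 × 41.4 = 8.57 mol; ν_P = −1, so ξ = 8.57/1 = 8.57 mol.
Outlet amounts (n = n₀ + ν ξ):
  P: 41.4 − 1(8.57) = 32.83
  Q: 0 + 2(8.57) = 17.14
Total out = 49.97 mol; y_Q = 17.14 / 49.97 = 0.343.

0.343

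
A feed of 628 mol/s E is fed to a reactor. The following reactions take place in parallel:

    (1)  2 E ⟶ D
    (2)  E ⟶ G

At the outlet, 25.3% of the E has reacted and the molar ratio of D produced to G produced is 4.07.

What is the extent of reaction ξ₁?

Conversion of E: E consumed = 0.253 × 628 = 158.9 mol/s = 2ξ₁ + 1ξ₂.
Selectivity: 1ξ₁ / (1ξ₂) = 4.07 → ξ₁ = 4.07 ξ₂.
Substitute: (2·4.07 + 1) ξ₂ = 158.9 → ξ₂ = 17.38 mol/s, ξ₁ = 70.75 mol/s.
Outlet amounts (n = n₀ + Σ ν·ξ):
  E: 628 − 2(70.75) − 1(17.38) = 469.1
  D: 0 + 1(70.75) = 70.75
  G: 0 + 1(17.38) = 17.38

ξ₁ = 70.8 mol/s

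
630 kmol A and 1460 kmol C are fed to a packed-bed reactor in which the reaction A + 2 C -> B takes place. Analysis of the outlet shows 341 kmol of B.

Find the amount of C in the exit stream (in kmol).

778 kmol

For B: n = n₀ + 1ξ → 341 = 0 + 1ξ, giving ξ = 341 kmol.
Outlet amounts (n = n₀ + ν ξ):
  A: 630 − 1(341) = 289
  C: 1460 − 2(341) = 778
  B: 0 + 1(341) = 341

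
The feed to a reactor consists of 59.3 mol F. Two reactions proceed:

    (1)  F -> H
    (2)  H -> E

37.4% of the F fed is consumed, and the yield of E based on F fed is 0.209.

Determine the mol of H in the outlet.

Conversion of F: F consumed = 1ξ₁ = 0.374 × 59.3 → ξ₁ = 22.18 mol.
Yield of E: 1ξ₂ / 59.3 = 0.209 → ξ₂ = 12.39 mol.
Outlet amounts (n = n₀ + Σ ν·ξ):
  F: 59.3 − 1(22.18) = 37.12
  H: 0 + 1(22.18) − 1(12.39) = 9.785
  E: 0 + 1(12.39) = 12.39

9.78 mol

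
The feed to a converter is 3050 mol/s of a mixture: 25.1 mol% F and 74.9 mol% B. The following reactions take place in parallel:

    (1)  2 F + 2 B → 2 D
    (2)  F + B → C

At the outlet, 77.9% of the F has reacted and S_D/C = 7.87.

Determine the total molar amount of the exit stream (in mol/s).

Conversion of F: F consumed = 0.779 × 765.5 = 596.4 mol/s = 2ξ₁ + 1ξ₂.
Selectivity: 2ξ₁ / (1ξ₂) = 7.87 → ξ₁ = 3.935 ξ₂.
Substitute: (2·3.935 + 1) ξ₂ = 596.4 → ξ₂ = 67.23 mol/s, ξ₁ = 264.6 mol/s.
Outlet amounts (n = n₀ + Σ ν·ξ):
  F: 765.5 − 2(264.6) − 1(67.23) = 169.2
  B: 2284 − 2(264.6) − 1(67.23) = 1688
  D: 0 + 2(264.6) = 529.1
  C: 0 + 1(67.23) = 67.23
Total out = 169.2 + 1688 + 529.1 + 67.23 = 2454 mol/s.

2450 mol/s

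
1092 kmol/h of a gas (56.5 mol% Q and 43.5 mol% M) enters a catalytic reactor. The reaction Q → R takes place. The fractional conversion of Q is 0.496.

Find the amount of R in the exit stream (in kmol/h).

306 kmol/h

Q reacted = 0.496 × 617 = 306 kmol/h; ν_Q = −1, so ξ = 306/1 = 306 kmol/h.
Outlet amounts (n = n₀ + ν ξ):
  Q: 617 − 1(306) = 311
  R: 0 + 1(306) = 306
  M: 475 (inert)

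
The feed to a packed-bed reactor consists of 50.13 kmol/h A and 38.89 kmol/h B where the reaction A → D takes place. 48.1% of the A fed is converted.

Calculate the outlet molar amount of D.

24.1 kmol/h

A reacted = 0.481 × 50.13 = 24.11 kmol/h; ν_A = −1, so ξ = 24.11/1 = 24.11 kmol/h.
Outlet amounts (n = n₀ + ν ξ):
  A: 50.13 − 1(24.11) = 26.02
  D: 0 + 1(24.11) = 24.11
  B: 38.89 (inert)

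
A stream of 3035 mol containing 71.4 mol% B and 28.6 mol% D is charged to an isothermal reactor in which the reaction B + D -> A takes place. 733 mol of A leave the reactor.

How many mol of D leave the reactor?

For A: n = n₀ + 1ξ → 733 = 0 + 1ξ, giving ξ = 733 mol.
Outlet amounts (n = n₀ + ν ξ):
  B: 2167 − 1(733) = 1434
  D: 868 − 1(733) = 135
  A: 0 + 1(733) = 733

135 mol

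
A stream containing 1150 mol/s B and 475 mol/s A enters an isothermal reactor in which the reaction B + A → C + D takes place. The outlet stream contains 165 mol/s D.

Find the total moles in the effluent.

For D: n = n₀ + 1ξ → 165 = 0 + 1ξ, giving ξ = 165 mol/s.
Outlet amounts (n = n₀ + ν ξ):
  B: 1150 − 1(165) = 985
  A: 475 − 1(165) = 310
  C: 0 + 1(165) = 165
  D: 0 + 1(165) = 165
Total out = 985 + 310 + 165 + 165 = 1625 mol/s.

1620 mol/s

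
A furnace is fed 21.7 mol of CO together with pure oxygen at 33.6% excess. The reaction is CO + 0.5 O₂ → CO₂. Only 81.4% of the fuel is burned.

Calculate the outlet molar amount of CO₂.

17.7 mol

Stoichiometric O₂ = 0.5 × 21.7 = 10.85 mol; O₂ fed = 10.85 × 1.336 = 14.5 mol.
Fuel reacted = 0.814 × 21.7 → ξ = 17.66 mol.
Outlet (n = n₀ + ν ξ):
  CO: 21.7 − 1(17.66) = 4.036
  O₂: 14.5 − 0.5(17.66) = 5.664
  CO₂: 0 + 1(17.66) = 17.66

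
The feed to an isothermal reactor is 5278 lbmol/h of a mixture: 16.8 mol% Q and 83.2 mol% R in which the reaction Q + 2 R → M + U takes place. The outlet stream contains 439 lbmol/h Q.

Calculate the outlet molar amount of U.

448 lbmol/h

For Q: n = n₀ − 1ξ → 439 = 886.7 − 1ξ, giving ξ = 447.7 lbmol/h.
Outlet amounts (n = n₀ + ν ξ):
  Q: 886.7 − 1(447.7) = 439
  R: 4391 − 2(447.7) = 3496
  M: 0 + 1(447.7) = 447.7
  U: 0 + 1(447.7) = 447.7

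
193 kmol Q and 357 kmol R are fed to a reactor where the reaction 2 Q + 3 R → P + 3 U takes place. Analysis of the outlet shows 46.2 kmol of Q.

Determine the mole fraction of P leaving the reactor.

0.154

For Q: n = n₀ − 2ξ → 46.2 = 193 − 2ξ, giving ξ = 73.4 kmol.
Outlet amounts (n = n₀ + ν ξ):
  Q: 193 − 2(73.4) = 46.2
  R: 357 − 3(73.4) = 136.8
  P: 0 + 1(73.4) = 73.4
  U: 0 + 3(73.4) = 220.2
Total out = 476.6 kmol; y_P = 73.4 / 476.6 = 0.154.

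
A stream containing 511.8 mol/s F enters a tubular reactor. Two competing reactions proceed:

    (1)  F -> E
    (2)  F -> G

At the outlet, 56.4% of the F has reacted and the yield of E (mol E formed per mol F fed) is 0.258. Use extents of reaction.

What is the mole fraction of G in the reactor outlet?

0.306

Yield of E: 1ξ₁ / 511.8 = 0.258 → ξ₁ = 132 mol/s.
Conversion of F: 1ξ₁ + 1ξ₂ = 0.564 × 511.8 = 288.7 → ξ₂ = 156.6 mol/s.
Outlet amounts (n = n₀ + Σ ν·ξ):
  F: 511.8 − 1(132) − 1(156.6) = 223.1
  E: 0 + 1(132) = 132
  G: 0 + 1(156.6) = 156.6
Total out = 511.8 mol/s; y_G = 156.6 / 511.8 = 0.306.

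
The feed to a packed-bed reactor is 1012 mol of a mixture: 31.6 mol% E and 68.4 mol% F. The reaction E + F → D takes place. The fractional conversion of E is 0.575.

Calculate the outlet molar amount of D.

E reacted = 0.575 × 319.8 = 183.9 mol; ν_E = −1, so ξ = 183.9/1 = 183.9 mol.
Outlet amounts (n = n₀ + ν ξ):
  E: 319.8 − 1(183.9) = 135.9
  F: 692.2 − 1(183.9) = 508.3
  D: 0 + 1(183.9) = 183.9

184 mol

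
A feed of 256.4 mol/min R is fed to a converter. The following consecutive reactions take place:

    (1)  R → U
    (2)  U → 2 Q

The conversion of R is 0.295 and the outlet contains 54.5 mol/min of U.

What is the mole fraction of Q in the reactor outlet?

0.152

Conversion of R: R consumed = 1ξ₁ = 0.295 × 256.4 → ξ₁ = 75.64 mol/min.
U balance: n_U = 0 + 1ξ₁ − 1ξ₂ = 54.5 → ξ₂ = (1·75.64 − 54.5)/1 = 21.14 mol/min.
Outlet amounts (n = n₀ + Σ ν·ξ):
  R: 256.4 − 1(75.64) = 180.8
  U: 0 + 1(75.64) − 1(21.14) = 54.5
  Q: 0 + 2(21.14) = 42.28
Total out = 277.5 mol/min; y_Q = 42.28 / 277.5 = 0.1523.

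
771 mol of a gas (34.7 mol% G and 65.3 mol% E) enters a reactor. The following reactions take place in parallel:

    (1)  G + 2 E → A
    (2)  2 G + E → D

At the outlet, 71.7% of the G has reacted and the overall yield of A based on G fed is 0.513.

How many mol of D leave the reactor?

27.3 mol

Yield of A: 1ξ₁ / 267.5 = 0.513 → ξ₁ = 137.2 mol.
Conversion of G: 1ξ₁ + 2ξ₂ = 0.717 × 267.5 = 191.8 → ξ₂ = 27.29 mol.
Outlet amounts (n = n₀ + Σ ν·ξ):
  G: 267.5 − 1(137.2) − 2(27.29) = 75.71
  E: 503.5 − 2(137.2) − 1(27.29) = 201.7
  A: 0 + 1(137.2) = 137.2
  D: 0 + 1(27.29) = 27.29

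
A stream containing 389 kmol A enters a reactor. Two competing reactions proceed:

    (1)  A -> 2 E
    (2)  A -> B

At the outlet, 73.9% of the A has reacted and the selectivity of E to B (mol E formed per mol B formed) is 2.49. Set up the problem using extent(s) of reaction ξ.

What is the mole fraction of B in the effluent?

Conversion of A: A consumed = 0.739 × 389 = 287.5 kmol = 1ξ₁ + 1ξ₂.
Selectivity: 2ξ₁ / (1ξ₂) = 2.49 → ξ₁ = 1.245 ξ₂.
Substitute: (1·1.245 + 1) ξ₂ = 287.5 → ξ₂ = 128 kmol, ξ₁ = 159.4 kmol.
Outlet amounts (n = n₀ + Σ ν·ξ):
  A: 389 − 1(159.4) − 1(128) = 101.5
  E: 0 + 2(159.4) = 318.8
  B: 0 + 1(128) = 128
Total out = 548.4 kmol; y_B = 128 / 548.4 = 0.2335.

0.233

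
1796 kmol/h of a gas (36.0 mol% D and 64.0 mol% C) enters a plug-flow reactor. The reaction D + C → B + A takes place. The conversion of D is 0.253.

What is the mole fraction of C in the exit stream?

D reacted = 0.253 × 646.6 = 163.6 kmol/h; ν_D = −1, so ξ = 163.6/1 = 163.6 kmol/h.
Outlet amounts (n = n₀ + ν ξ):
  D: 646.6 − 1(163.6) = 483
  C: 1149 − 1(163.6) = 985.9
  B: 0 + 1(163.6) = 163.6
  A: 0 + 1(163.6) = 163.6
Total out = 1796 kmol/h; y_C = 985.9 / 1796 = 0.5489.

0.549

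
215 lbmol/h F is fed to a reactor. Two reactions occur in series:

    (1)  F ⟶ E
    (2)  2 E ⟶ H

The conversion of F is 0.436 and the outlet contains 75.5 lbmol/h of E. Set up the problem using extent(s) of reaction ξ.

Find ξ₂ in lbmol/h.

ξ₂ = 9.12 lbmol/h

Conversion of F: F consumed = 1ξ₁ = 0.436 × 215 → ξ₁ = 93.74 lbmol/h.
E balance: n_E = 0 + 1ξ₁ − 2ξ₂ = 75.5 → ξ₂ = (1·93.74 − 75.5)/2 = 9.12 lbmol/h.
Outlet amounts (n = n₀ + Σ ν·ξ):
  F: 215 − 1(93.74) = 121.3
  E: 0 + 1(93.74) − 2(9.12) = 75.5
  H: 0 + 1(9.12) = 9.12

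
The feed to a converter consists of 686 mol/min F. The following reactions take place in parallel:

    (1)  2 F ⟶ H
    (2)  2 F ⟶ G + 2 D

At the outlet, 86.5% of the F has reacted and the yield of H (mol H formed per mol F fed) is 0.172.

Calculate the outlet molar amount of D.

Yield of H: 1ξ₁ / 686 = 0.172 → ξ₁ = 118 mol/min.
Conversion of F: 2ξ₁ + 2ξ₂ = 0.865 × 686 = 593.4 → ξ₂ = 178.7 mol/min.
Outlet amounts (n = n₀ + Σ ν·ξ):
  F: 686 − 2(118) − 2(178.7) = 92.61
  H: 0 + 1(118) = 118
  G: 0 + 1(178.7) = 178.7
  D: 0 + 2(178.7) = 357.4

357 mol/min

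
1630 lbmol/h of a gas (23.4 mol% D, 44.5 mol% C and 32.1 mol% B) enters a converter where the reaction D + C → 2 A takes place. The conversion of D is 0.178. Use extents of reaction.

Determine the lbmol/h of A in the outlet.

D reacted = 0.178 × 381.4 = 67.89 lbmol/h; ν_D = −1, so ξ = 67.89/1 = 67.89 lbmol/h.
Outlet amounts (n = n₀ + ν ξ):
  D: 381.4 − 1(67.89) = 313.5
  C: 725.4 − 1(67.89) = 657.5
  A: 0 + 2(67.89) = 135.8
  B: 523.2 (inert)

136 lbmol/h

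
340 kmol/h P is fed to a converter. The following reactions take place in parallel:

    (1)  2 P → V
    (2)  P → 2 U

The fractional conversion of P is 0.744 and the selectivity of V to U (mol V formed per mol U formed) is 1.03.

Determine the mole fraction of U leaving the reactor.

Conversion of P: P consumed = 0.744 × 340 = 253 kmol/h = 2ξ₁ + 1ξ₂.
Selectivity: 1ξ₁ / (2ξ₂) = 1.03 → ξ₁ = 2.06 ξ₂.
Substitute: (2·2.06 + 1) ξ₂ = 253 → ξ₂ = 49.41 kmol/h, ξ₁ = 101.8 kmol/h.
Outlet amounts (n = n₀ + Σ ν·ξ):
  P: 340 − 2(101.8) − 1(49.41) = 87.04
  V: 0 + 1(101.8) = 101.8
  U: 0 + 2(49.41) = 98.81
Total out = 287.6 kmol/h; y_U = 98.81 / 287.6 = 0.3435.

0.344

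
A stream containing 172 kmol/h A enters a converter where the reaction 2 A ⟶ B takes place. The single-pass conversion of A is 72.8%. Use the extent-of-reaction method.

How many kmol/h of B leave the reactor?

62.6 kmol/h

A reacted = 0.728 × 172 = 125.2 kmol/h; ν_A = −2, so ξ = 125.2/2 = 62.61 kmol/h.
Outlet amounts (n = n₀ + ν ξ):
  A: 172 − 2(62.61) = 46.78
  B: 0 + 1(62.61) = 62.61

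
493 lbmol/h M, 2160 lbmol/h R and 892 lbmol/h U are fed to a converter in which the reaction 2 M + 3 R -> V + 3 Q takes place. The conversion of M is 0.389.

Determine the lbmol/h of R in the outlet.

M reacted = 0.389 × 493 = 191.8 lbmol/h; ν_M = −2, so ξ = 191.8/2 = 95.89 lbmol/h.
Outlet amounts (n = n₀ + ν ξ):
  M: 493 − 2(95.89) = 301.2
  R: 2160 − 3(95.89) = 1872
  V: 0 + 1(95.89) = 95.89
  Q: 0 + 3(95.89) = 287.7
  U: 892 (inert)

1870 lbmol/h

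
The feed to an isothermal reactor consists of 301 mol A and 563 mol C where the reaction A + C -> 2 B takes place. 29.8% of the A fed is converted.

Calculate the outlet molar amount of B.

179 mol

A reacted = 0.298 × 301 = 89.7 mol; ν_A = −1, so ξ = 89.7/1 = 89.7 mol.
Outlet amounts (n = n₀ + ν ξ):
  A: 301 − 1(89.7) = 211.3
  C: 563 − 1(89.7) = 473.3
  B: 0 + 2(89.7) = 179.4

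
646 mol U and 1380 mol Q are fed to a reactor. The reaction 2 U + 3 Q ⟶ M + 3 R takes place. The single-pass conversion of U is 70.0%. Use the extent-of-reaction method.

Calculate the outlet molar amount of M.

U reacted = 0.7 × 646 = 452.2 mol; ν_U = −2, so ξ = 452.2/2 = 226.1 mol.
Outlet amounts (n = n₀ + ν ξ):
  U: 646 − 2(226.1) = 193.8
  Q: 1380 − 3(226.1) = 701.7
  M: 0 + 1(226.1) = 226.1
  R: 0 + 3(226.1) = 678.3

226 mol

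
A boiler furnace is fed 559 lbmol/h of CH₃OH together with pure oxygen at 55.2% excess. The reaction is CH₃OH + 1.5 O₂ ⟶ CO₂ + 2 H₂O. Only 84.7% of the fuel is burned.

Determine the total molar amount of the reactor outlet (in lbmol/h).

Stoichiometric O₂ = 1.5 × 559 = 838.5 lbmol/h; O₂ fed = 838.5 × 1.552 = 1301 lbmol/h.
Fuel reacted = 0.847 × 559 → ξ = 473.5 lbmol/h.
Outlet (n = n₀ + ν ξ):
  CH₃OH: 559 − 1(473.5) = 85.53
  O₂: 1301 − 1.5(473.5) = 591.1
  CO₂: 0 + 1(473.5) = 473.5
  H₂O: 0 + 2(473.5) = 946.9
Total out = 85.53 + 591.1 + 473.5 + 946.9 = 2097 lbmol/h.

2100 lbmol/h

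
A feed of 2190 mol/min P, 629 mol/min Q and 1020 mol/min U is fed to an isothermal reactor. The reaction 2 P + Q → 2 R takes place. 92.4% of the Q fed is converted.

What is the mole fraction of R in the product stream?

Q reacted = 0.924 × 629 = 581.2 mol/min; ν_Q = −1, so ξ = 581.2/1 = 581.2 mol/min.
Outlet amounts (n = n₀ + ν ξ):
  P: 2190 − 2(581.2) = 1028
  Q: 629 − 1(581.2) = 47.8
  R: 0 + 2(581.2) = 1162
  U: 1020 (inert)
Total out = 3258 mol/min; y_R = 1162 / 3258 = 0.3568.

0.357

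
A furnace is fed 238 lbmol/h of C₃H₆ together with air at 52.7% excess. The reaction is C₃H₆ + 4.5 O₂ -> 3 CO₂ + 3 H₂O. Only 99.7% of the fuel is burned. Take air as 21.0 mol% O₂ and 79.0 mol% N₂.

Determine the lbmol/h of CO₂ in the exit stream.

Stoichiometric O₂ = 4.5 × 238 = 1071 lbmol/h; O₂ fed = 1071 × 1.527 = 1635 lbmol/h.
N₂ fed = 1635 × 79/21 = 6152 lbmol/h.
Fuel reacted = 0.997 × 238 → ξ = 237.3 lbmol/h.
Outlet (n = n₀ + ν ξ):
  C₃H₆: 238 − 1(237.3) = 0.714
  O₂: 1635 − 4.5(237.3) = 567.6
  N₂: 6152 (inert)
  CO₂: 0 + 3(237.3) = 711.9
  H₂O: 0 + 3(237.3) = 711.9

712 lbmol/h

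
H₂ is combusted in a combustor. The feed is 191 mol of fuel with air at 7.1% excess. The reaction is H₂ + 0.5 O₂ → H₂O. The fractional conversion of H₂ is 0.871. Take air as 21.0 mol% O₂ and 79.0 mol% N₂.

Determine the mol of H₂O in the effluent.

Stoichiometric O₂ = 0.5 × 191 = 95.5 mol; O₂ fed = 95.5 × 1.071 = 102.3 mol.
N₂ fed = 102.3 × 79/21 = 384.8 mol.
Fuel reacted = 0.871 × 191 → ξ = 166.4 mol.
Outlet (n = n₀ + ν ξ):
  H₂: 191 − 1(166.4) = 24.64
  O₂: 102.3 − 0.5(166.4) = 19.1
  N₂: 384.8 (inert)
  H₂O: 0 + 1(166.4) = 166.4

166 mol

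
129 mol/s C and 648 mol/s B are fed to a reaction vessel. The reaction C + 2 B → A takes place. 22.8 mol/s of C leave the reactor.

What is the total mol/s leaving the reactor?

For C: n = n₀ − 1ξ → 22.8 = 129 − 1ξ, giving ξ = 106.2 mol/s.
Outlet amounts (n = n₀ + ν ξ):
  C: 129 − 1(106.2) = 22.8
  B: 648 − 2(106.2) = 435.6
  A: 0 + 1(106.2) = 106.2
Total out = 22.8 + 435.6 + 106.2 = 564.6 mol/s.

565 mol/s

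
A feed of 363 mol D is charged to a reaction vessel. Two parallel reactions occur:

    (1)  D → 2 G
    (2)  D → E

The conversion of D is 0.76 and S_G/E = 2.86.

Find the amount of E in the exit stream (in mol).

Conversion of D: D consumed = 0.76 × 363 = 275.9 mol = 1ξ₁ + 1ξ₂.
Selectivity: 2ξ₁ / (1ξ₂) = 2.86 → ξ₁ = 1.43 ξ₂.
Substitute: (1·1.43 + 1) ξ₂ = 275.9 → ξ₂ = 113.5 mol, ξ₁ = 162.3 mol.
Outlet amounts (n = n₀ + Σ ν·ξ):
  D: 363 − 1(162.3) − 1(113.5) = 87.12
  G: 0 + 2(162.3) = 324.7
  E: 0 + 1(113.5) = 113.5

114 mol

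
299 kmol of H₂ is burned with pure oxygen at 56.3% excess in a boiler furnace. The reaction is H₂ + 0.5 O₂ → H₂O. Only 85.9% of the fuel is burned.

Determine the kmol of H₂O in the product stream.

257 kmol

Stoichiometric O₂ = 0.5 × 299 = 149.5 kmol; O₂ fed = 149.5 × 1.563 = 233.7 kmol.
Fuel reacted = 0.859 × 299 → ξ = 256.8 kmol.
Outlet (n = n₀ + ν ξ):
  H₂: 299 − 1(256.8) = 42.16
  O₂: 233.7 − 0.5(256.8) = 105.2
  H₂O: 0 + 1(256.8) = 256.8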